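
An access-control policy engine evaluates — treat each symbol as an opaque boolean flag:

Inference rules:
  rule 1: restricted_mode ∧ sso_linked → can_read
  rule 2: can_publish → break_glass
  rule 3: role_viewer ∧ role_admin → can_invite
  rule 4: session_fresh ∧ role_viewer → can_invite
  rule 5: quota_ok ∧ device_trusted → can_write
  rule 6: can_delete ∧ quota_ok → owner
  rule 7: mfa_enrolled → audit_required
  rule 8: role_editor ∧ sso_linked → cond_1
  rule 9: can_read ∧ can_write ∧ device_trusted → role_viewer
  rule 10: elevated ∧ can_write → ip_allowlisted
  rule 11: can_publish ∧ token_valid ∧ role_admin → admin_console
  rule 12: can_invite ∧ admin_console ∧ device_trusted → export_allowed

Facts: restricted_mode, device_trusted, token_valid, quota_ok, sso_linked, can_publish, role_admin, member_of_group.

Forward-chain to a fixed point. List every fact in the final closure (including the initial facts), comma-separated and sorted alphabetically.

[1] rule 1 [restricted_mode ∧ sso_linked → can_read]; rule 2 [can_publish → break_glass]; rule 5 [quota_ok ∧ device_trusted → can_write]; rule 11 [can_publish ∧ token_valid ∧ role_admin → admin_console]. ⇒ new: can_read, break_glass, can_write, admin_console.
[2] rule 9 [can_read ∧ can_write ∧ device_trusted → role_viewer]. ⇒ new: role_viewer.
[3] rule 3 [role_viewer ∧ role_admin → can_invite]. ⇒ new: can_invite.
[4] rule 12 [can_invite ∧ admin_console ∧ device_trusted → export_allowed]. ⇒ new: export_allowed.

admin_console, break_glass, can_invite, can_publish, can_read, can_write, device_trusted, export_allowed, member_of_group, quota_ok, restricted_mode, role_admin, role_viewer, sso_linked, token_valid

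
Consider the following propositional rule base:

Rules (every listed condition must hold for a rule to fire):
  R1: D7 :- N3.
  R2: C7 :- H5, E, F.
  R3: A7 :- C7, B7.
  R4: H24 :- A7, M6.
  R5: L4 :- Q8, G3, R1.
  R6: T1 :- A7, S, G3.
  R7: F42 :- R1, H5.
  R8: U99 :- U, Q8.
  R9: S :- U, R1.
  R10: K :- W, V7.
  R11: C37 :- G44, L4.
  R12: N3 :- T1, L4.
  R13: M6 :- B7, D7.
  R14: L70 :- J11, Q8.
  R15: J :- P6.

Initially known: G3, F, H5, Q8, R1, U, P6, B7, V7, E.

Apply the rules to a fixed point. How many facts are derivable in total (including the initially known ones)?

Round 1: R2 [C7 :- H5, E, F.]; R5 [L4 :- Q8, G3, R1.]; R7 [F42 :- R1, H5.]; R8 [U99 :- U, Q8.]; R9 [S :- U, R1.]; R15 [J :- P6.]. New: C7, L4, F42, U99, S, J.
Round 2: R3 [A7 :- C7, B7.]. New: A7.
Round 3: R6 [T1 :- A7, S, G3.]. New: T1.
Round 4: R12 [N3 :- T1, L4.]. New: N3.
Round 5: R1 [D7 :- N3.]. New: D7.
Round 6: R13 [M6 :- B7, D7.]. New: M6.
Round 7: R4 [H24 :- A7, M6.]. New: H24.
Closure: {A7, B7, C7, D7, E, F, F42, G3, H24, H5, J, L4, M6, N3, P6, Q8, R1, S, T1, U, U99, V7} — 22 facts.

22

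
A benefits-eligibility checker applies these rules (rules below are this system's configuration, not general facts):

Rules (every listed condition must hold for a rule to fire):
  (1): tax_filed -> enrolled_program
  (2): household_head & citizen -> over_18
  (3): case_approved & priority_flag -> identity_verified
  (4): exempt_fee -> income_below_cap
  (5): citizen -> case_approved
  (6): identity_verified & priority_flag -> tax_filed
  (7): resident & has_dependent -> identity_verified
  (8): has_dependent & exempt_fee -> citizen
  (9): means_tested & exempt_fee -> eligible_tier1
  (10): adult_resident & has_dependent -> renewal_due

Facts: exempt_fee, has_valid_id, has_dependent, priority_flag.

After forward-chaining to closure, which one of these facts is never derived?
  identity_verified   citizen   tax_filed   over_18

Round 1: (4) [exempt_fee -> income_below_cap]; (8) [has_dependent & exempt_fee -> citizen]. Adds income_below_cap, citizen.
Round 2: (5) [citizen -> case_approved]. Adds case_approved.
Round 3: (3) [case_approved & priority_flag -> identity_verified]. Adds identity_verified.
Round 4: (6) [identity_verified & priority_flag -> tax_filed]. Adds tax_filed.
Round 5: (1) [tax_filed -> enrolled_program]. Adds enrolled_program.
Derived: citizen (round 1), identity_verified (round 3), tax_filed (round 4). over_18 never appears in any round.

over_18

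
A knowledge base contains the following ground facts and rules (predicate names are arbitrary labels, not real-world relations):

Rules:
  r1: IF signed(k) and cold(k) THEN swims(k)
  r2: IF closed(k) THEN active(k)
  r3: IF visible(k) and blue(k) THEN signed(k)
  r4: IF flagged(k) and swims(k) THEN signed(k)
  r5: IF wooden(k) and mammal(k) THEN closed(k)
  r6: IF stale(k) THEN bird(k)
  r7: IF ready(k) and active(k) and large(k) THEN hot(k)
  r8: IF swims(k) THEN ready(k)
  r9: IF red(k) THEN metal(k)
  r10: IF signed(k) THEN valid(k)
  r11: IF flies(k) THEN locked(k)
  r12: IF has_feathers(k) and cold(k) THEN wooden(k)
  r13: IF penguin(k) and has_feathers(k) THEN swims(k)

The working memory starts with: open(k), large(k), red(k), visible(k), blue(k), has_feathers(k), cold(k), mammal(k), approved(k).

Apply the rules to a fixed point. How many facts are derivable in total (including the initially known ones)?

18

Round 1: r3 [IF visible(k) and blue(k) THEN signed(k)]; r9 [IF red(k) THEN metal(k)]; r12 [IF has_feathers(k) and cold(k) THEN wooden(k)]. New: signed(k), metal(k), wooden(k).
Round 2: r1 [IF signed(k) and cold(k) THEN swims(k)]; r5 [IF wooden(k) and mammal(k) THEN closed(k)]; r10 [IF signed(k) THEN valid(k)]. New: swims(k), closed(k), valid(k).
Round 3: r2 [IF closed(k) THEN active(k)]; r8 [IF swims(k) THEN ready(k)]. New: active(k), ready(k).
Round 4: r7 [IF ready(k) and active(k) and large(k) THEN hot(k)]. New: hot(k).
Closure: {active(k), approved(k), blue(k), closed(k), cold(k), has_feathers(k), hot(k), large(k), mammal(k), metal(k), open(k), ready(k), red(k), signed(k), swims(k), valid(k), visible(k), wooden(k)} — 18 facts.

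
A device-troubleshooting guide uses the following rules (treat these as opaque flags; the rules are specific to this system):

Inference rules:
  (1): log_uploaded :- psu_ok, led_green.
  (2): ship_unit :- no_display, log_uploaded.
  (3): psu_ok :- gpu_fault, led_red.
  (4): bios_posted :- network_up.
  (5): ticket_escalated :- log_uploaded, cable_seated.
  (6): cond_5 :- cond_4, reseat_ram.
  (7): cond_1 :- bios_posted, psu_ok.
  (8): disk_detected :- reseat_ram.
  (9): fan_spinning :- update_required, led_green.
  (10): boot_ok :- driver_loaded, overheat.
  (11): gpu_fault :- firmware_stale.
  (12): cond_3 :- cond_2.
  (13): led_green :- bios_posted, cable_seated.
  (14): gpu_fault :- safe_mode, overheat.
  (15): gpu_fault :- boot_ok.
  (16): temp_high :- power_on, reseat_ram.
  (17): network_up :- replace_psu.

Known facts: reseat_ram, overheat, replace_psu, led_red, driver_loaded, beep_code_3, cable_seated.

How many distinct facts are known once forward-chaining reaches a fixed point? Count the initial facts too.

17

Round 1 fires (8), (10), (17), giving disk_detected, boot_ok, network_up.
Round 2 fires (4), (15), giving bios_posted, gpu_fault.
Round 3 fires (3), (13), giving psu_ok, led_green.
Round 4 fires (1), (7), giving log_uploaded, cond_1.
Round 5 fires (5), giving ticket_escalated.
Closure: {beep_code_3, bios_posted, boot_ok, cable_seated, cond_1, disk_detected, driver_loaded, gpu_fault, led_green, led_red, log_uploaded, network_up, overheat, psu_ok, replace_psu, reseat_ram, ticket_escalated} — 17 facts.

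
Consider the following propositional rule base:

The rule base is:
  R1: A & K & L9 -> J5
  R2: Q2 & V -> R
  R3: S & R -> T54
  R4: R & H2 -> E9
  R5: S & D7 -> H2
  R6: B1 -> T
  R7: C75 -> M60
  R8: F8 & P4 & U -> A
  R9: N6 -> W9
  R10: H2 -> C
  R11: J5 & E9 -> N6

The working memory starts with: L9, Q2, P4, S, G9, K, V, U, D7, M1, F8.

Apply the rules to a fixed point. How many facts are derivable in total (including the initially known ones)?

Round 1: R2 [Q2 & V -> R]; R5 [S & D7 -> H2]; R8 [F8 & P4 & U -> A]. Adds R, H2, A.
Round 2: R1 [A & K & L9 -> J5]; R3 [S & R -> T54]; R4 [R & H2 -> E9]; R10 [H2 -> C]. Adds J5, T54, E9, C.
Round 3: R11 [J5 & E9 -> N6]. Adds N6.
Round 4: R9 [N6 -> W9]. Adds W9.
Closure: {A, C, D7, E9, F8, G9, H2, J5, K, L9, M1, N6, P4, Q2, R, S, T54, U, V, W9} — 20 facts.

20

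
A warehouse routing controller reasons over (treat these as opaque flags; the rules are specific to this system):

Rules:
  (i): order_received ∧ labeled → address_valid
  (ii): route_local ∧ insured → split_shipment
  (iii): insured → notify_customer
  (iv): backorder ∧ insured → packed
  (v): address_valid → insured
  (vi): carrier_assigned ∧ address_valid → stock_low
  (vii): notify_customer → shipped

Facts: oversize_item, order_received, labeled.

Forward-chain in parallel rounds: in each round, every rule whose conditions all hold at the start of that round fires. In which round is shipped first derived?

4

Round 1 fires (i), giving address_valid.
Round 2 fires (v), giving insured.
Round 3 fires (iii), giving notify_customer.
Round 4 fires (vii), giving shipped.
shipped first appears in round 4.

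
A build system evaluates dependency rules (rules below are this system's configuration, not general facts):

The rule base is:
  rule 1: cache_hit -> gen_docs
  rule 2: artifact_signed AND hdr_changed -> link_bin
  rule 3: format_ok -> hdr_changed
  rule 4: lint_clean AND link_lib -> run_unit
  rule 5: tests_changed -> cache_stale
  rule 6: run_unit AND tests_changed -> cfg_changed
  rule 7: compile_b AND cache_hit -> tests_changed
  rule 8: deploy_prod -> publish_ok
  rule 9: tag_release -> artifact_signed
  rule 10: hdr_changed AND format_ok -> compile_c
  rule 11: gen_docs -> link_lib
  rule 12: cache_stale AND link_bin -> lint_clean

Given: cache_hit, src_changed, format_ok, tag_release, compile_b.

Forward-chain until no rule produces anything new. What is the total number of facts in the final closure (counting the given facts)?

Round 1 — rule 1, rule 3, rule 7, rule 9, derive gen_docs, hdr_changed, tests_changed, artifact_signed.
Round 2 — rule 2, rule 5, rule 10, rule 11, derive link_bin, cache_stale, compile_c, link_lib.
Round 3 — rule 12, derive lint_clean.
Round 4 — rule 4, derive run_unit.
Round 5 — rule 6, derive cfg_changed.
Closure: {artifact_signed, cache_hit, cache_stale, cfg_changed, compile_b, compile_c, format_ok, gen_docs, hdr_changed, link_bin, link_lib, lint_clean, run_unit, src_changed, tag_release, tests_changed} — 16 facts.

16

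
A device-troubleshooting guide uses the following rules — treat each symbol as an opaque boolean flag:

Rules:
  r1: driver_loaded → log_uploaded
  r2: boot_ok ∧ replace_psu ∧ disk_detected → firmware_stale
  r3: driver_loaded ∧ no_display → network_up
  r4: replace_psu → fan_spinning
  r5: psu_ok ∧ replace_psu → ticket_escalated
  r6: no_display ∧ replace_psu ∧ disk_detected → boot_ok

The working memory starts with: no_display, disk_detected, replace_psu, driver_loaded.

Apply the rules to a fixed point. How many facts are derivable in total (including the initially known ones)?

9

[1] r1 [driver_loaded → log_uploaded]; r3 [driver_loaded ∧ no_display → network_up]; r4 [replace_psu → fan_spinning]; r6 [no_display ∧ replace_psu ∧ disk_detected → boot_ok]. ⇒ new: log_uploaded, network_up, fan_spinning, boot_ok.
[2] r2 [boot_ok ∧ replace_psu ∧ disk_detected → firmware_stale]. ⇒ new: firmware_stale.
Closure: {boot_ok, disk_detected, driver_loaded, fan_spinning, firmware_stale, log_uploaded, network_up, no_display, replace_psu} — 9 facts.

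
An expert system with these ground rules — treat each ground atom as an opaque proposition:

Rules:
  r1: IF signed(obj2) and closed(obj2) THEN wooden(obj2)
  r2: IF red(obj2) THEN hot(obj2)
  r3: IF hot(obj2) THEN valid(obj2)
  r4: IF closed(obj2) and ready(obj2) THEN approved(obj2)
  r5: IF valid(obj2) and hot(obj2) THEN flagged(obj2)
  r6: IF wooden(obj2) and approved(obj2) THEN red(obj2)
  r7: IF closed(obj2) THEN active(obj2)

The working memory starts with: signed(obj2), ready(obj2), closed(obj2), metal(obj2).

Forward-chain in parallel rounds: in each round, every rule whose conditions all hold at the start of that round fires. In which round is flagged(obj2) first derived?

Round 1 fires r1, r4, r7, giving wooden(obj2), approved(obj2), active(obj2).
Round 2 fires r6, giving red(obj2).
Round 3 fires r2, giving hot(obj2).
Round 4 fires r3, giving valid(obj2).
Round 5 fires r5, giving flagged(obj2).
flagged(obj2) first appears in round 5.

5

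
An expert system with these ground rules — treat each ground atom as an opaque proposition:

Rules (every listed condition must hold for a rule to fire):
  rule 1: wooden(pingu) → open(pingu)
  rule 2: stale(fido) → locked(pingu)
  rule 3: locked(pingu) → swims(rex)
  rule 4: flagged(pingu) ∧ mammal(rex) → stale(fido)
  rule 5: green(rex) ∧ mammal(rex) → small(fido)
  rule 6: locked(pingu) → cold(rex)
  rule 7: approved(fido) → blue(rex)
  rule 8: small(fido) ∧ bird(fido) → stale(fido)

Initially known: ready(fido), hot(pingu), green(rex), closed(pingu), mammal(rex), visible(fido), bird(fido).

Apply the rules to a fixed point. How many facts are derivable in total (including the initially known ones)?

Round 1: rule 5 [green(rex) ∧ mammal(rex) → small(fido)]. Adds small(fido).
Round 2: rule 8 [small(fido) ∧ bird(fido) → stale(fido)]. Adds stale(fido).
Round 3: rule 2 [stale(fido) → locked(pingu)]. Adds locked(pingu).
Round 4: rule 3 [locked(pingu) → swims(rex)]; rule 6 [locked(pingu) → cold(rex)]. Adds swims(rex), cold(rex).
Closure: {bird(fido), closed(pingu), cold(rex), green(rex), hot(pingu), locked(pingu), mammal(rex), ready(fido), small(fido), stale(fido), swims(rex), visible(fido)} — 12 facts.

12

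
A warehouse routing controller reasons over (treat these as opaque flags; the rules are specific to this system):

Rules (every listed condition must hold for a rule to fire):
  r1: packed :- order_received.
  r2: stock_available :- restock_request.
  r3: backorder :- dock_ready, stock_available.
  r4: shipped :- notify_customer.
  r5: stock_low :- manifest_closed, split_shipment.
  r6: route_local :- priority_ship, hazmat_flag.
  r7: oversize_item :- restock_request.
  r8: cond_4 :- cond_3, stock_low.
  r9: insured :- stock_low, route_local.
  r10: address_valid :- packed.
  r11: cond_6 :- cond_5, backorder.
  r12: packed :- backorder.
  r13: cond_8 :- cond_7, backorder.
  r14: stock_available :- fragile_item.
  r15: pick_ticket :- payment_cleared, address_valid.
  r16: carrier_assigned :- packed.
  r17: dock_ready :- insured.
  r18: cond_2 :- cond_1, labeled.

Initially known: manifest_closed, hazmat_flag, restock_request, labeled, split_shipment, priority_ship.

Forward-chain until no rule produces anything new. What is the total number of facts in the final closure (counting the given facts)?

Round 1: r2 [stock_available :- restock_request.]; r5 [stock_low :- manifest_closed, split_shipment.]; r6 [route_local :- priority_ship, hazmat_flag.]; r7 [oversize_item :- restock_request.]. Adds stock_available, stock_low, route_local, oversize_item.
Round 2: r9 [insured :- stock_low, route_local.]. Adds insured.
Round 3: r17 [dock_ready :- insured.]. Adds dock_ready.
Round 4: r3 [backorder :- dock_ready, stock_available.]. Adds backorder.
Round 5: r12 [packed :- backorder.]. Adds packed.
Round 6: r10 [address_valid :- packed.]; r16 [carrier_assigned :- packed.]. Adds address_valid, carrier_assigned.
Closure: {address_valid, backorder, carrier_assigned, dock_ready, hazmat_flag, insured, labeled, manifest_closed, oversize_item, packed, priority_ship, restock_request, route_local, split_shipment, stock_available, stock_low} — 16 facts.

16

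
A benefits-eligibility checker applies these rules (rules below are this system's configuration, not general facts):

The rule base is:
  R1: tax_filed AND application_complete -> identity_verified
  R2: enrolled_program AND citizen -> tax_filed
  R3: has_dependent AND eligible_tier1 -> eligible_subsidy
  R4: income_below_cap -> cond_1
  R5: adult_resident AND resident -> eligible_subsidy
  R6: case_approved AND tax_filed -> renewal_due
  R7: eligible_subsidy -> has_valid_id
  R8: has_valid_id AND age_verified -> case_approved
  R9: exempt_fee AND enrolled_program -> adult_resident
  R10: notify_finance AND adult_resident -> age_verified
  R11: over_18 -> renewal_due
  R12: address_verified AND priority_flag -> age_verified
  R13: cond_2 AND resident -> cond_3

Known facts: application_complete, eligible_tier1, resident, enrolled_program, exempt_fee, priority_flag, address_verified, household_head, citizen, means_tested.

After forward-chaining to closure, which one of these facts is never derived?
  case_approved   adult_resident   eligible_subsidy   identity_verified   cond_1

cond_1

Round 1 — R2, R9, R12, derive tax_filed, adult_resident, age_verified.
Round 2 — R1, R5, derive identity_verified, eligible_subsidy.
Round 3 — R7, derive has_valid_id.
Round 4 — R8, derive case_approved.
Round 5 — R6, derive renewal_due.
Derived: eligible_subsidy (round 2), identity_verified (round 2), adult_resident (round 1), case_approved (round 4). cond_1 never appears in any round.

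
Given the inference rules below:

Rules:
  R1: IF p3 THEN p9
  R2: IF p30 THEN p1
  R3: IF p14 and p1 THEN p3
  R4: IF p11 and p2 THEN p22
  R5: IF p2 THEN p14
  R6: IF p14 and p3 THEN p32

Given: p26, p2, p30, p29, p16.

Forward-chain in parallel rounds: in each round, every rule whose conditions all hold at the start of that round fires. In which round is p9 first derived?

Round 1: R2 [IF p30 THEN p1]; R5 [IF p2 THEN p14]. Adds p1, p14.
Round 2: R3 [IF p14 and p1 THEN p3]. Adds p3.
Round 3: R1 [IF p3 THEN p9]; R6 [IF p14 and p3 THEN p32]. Adds p9, p32.
p9 first appears in round 3.

3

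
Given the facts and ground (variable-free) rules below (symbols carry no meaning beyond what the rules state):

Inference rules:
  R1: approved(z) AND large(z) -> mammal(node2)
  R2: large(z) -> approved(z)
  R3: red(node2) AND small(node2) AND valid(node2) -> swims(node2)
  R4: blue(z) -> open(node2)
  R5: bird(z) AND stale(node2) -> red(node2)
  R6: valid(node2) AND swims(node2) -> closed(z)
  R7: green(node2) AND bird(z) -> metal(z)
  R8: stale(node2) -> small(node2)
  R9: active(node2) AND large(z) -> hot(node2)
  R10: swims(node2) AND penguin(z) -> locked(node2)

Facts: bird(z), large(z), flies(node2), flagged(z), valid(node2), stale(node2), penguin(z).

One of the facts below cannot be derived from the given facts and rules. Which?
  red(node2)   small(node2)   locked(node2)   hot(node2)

hot(node2)

Round 1: R2 [large(z) -> approved(z)]; R5 [bird(z) AND stale(node2) -> red(node2)]; R8 [stale(node2) -> small(node2)]. New: approved(z), red(node2), small(node2).
Round 2: R1 [approved(z) AND large(z) -> mammal(node2)]; R3 [red(node2) AND small(node2) AND valid(node2) -> swims(node2)]. New: mammal(node2), swims(node2).
Round 3: R6 [valid(node2) AND swims(node2) -> closed(z)]; R10 [swims(node2) AND penguin(z) -> locked(node2)]. New: closed(z), locked(node2).
Derived: red(node2) (round 1), small(node2) (round 1), locked(node2) (round 3). hot(node2) never appears in any round.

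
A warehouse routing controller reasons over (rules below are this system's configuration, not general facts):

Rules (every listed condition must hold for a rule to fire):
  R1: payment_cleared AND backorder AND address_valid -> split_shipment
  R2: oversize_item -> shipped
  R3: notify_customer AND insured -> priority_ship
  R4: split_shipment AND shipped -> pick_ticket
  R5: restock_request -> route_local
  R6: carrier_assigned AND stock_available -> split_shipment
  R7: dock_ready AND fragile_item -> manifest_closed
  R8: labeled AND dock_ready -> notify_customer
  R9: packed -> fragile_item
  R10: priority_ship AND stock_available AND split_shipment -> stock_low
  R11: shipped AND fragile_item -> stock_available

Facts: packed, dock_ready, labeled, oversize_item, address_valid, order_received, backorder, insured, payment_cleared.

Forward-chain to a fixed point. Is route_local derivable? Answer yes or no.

no

Round 1 fires R1, R2, R8, R9, giving split_shipment, shipped, notify_customer, fragile_item.
Round 2 fires R3, R4, R7, R11, giving priority_ship, pick_ticket, manifest_closed, stock_available.
Round 3 fires R10, giving stock_low.
Fixed point reached. route_local is concluded only by R5; R5 needs restock_request (never derived).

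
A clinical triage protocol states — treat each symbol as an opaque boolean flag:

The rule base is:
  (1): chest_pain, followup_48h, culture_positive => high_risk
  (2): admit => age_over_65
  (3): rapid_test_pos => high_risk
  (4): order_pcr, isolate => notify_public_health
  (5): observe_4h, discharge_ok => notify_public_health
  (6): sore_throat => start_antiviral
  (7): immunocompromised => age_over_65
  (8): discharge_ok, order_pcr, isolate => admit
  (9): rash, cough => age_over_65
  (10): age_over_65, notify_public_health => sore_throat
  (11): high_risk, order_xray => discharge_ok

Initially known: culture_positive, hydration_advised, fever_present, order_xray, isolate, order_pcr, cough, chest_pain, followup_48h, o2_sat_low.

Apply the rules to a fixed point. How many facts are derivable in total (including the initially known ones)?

17

Round 1: (1) [chest_pain, followup_48h, culture_positive => high_risk]; (4) [order_pcr, isolate => notify_public_health]. New: high_risk, notify_public_health.
Round 2: (11) [high_risk, order_xray => discharge_ok]. New: discharge_ok.
Round 3: (8) [discharge_ok, order_pcr, isolate => admit]. New: admit.
Round 4: (2) [admit => age_over_65]. New: age_over_65.
Round 5: (10) [age_over_65, notify_public_health => sore_throat]. New: sore_throat.
Round 6: (6) [sore_throat => start_antiviral]. New: start_antiviral.
Closure: {admit, age_over_65, chest_pain, cough, culture_positive, discharge_ok, fever_present, followup_48h, high_risk, hydration_advised, isolate, notify_public_health, o2_sat_low, order_pcr, order_xray, sore_throat, start_antiviral} — 17 facts.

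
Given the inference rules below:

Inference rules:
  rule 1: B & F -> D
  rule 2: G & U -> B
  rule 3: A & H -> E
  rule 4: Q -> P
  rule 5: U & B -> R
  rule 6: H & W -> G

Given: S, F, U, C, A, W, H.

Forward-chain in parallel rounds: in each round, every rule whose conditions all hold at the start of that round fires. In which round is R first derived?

3

Round 1: rule 3 [A & H -> E]; rule 6 [H & W -> G]. New: E, G.
Round 2: rule 2 [G & U -> B]. New: B.
Round 3: rule 1 [B & F -> D]; rule 5 [U & B -> R]. New: D, R.
R first appears in round 3.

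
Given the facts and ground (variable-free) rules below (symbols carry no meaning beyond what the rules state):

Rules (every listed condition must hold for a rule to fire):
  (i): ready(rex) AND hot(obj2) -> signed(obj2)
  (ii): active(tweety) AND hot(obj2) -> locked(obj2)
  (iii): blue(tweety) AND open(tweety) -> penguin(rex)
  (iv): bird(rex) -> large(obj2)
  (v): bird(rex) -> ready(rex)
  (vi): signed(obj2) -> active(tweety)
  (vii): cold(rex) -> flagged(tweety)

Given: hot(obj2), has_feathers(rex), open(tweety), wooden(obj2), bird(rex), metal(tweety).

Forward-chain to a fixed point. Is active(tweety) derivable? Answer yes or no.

yes

Round 1 fires (iv), (v), giving large(obj2), ready(rex).
Round 2 fires (i), giving signed(obj2).
Round 3 fires (vi), giving active(tweety).
Round 4 fires (ii), giving locked(obj2).
active(tweety) appears in round 3, so it is derivable.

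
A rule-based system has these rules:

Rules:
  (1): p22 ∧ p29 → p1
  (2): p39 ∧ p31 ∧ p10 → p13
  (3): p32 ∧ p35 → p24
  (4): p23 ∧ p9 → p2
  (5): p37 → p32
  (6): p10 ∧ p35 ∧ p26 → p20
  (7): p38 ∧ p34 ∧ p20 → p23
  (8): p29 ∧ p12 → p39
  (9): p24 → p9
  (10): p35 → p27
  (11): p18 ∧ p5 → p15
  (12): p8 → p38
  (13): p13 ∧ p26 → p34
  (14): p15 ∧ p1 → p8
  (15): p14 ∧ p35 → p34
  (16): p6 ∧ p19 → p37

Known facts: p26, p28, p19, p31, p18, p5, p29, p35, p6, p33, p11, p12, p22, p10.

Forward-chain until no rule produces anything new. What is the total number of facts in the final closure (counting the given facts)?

29

Round 1: (1) [p22 ∧ p29 → p1]; (6) [p10 ∧ p35 ∧ p26 → p20]; (8) [p29 ∧ p12 → p39]; (10) [p35 → p27]; (11) [p18 ∧ p5 → p15]; (16) [p6 ∧ p19 → p37]. Adds p1, p20, p39, p27, p15, p37.
Round 2: (2) [p39 ∧ p31 ∧ p10 → p13]; (5) [p37 → p32]; (14) [p15 ∧ p1 → p8]. Adds p13, p32, p8.
Round 3: (3) [p32 ∧ p35 → p24]; (12) [p8 → p38]; (13) [p13 ∧ p26 → p34]. Adds p24, p38, p34.
Round 4: (7) [p38 ∧ p34 ∧ p20 → p23]; (9) [p24 → p9]. Adds p23, p9.
Round 5: (4) [p23 ∧ p9 → p2]. Adds p2.
Closure: {p1, p10, p11, p12, p13, p15, p18, p19, p2, p20, p22, p23, p24, p26, p27, p28, p29, p31, p32, p33, p34, p35, p37, p38, p39, p5, p6, p8, p9} — 29 facts.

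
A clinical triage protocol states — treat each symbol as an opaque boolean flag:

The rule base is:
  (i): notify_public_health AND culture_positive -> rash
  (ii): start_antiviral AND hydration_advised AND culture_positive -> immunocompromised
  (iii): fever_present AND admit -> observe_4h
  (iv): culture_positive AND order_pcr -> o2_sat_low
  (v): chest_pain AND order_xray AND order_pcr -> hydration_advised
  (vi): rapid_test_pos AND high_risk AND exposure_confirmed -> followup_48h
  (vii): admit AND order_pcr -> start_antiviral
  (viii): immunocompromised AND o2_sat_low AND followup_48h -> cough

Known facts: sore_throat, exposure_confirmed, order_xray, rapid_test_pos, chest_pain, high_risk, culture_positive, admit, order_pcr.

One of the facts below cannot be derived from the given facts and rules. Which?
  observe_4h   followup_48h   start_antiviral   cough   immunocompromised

Round 1 fires (iv), (v), (vi), (vii), giving o2_sat_low, hydration_advised, followup_48h, start_antiviral.
Round 2 fires (ii), giving immunocompromised.
Round 3 fires (viii), giving cough.
Derived: cough (round 3), immunocompromised (round 2), followup_48h (round 1), start_antiviral (round 1). observe_4h never appears in any round.

observe_4h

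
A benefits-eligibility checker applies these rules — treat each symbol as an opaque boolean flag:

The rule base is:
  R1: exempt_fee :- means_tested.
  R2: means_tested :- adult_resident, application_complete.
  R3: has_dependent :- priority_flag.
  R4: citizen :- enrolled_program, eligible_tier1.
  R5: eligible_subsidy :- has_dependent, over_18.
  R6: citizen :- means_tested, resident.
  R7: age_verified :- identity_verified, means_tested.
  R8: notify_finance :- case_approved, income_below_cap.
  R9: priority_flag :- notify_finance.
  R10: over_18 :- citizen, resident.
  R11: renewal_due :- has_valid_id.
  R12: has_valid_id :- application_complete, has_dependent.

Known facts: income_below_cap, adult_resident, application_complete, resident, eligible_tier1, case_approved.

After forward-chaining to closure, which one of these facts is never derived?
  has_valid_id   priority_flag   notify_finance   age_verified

[1] R2 [means_tested :- adult_resident, application_complete.]; R8 [notify_finance :- case_approved, income_below_cap.]. ⇒ new: means_tested, notify_finance.
[2] R1 [exempt_fee :- means_tested.]; R6 [citizen :- means_tested, resident.]; R9 [priority_flag :- notify_finance.]. ⇒ new: exempt_fee, citizen, priority_flag.
[3] R3 [has_dependent :- priority_flag.]; R10 [over_18 :- citizen, resident.]. ⇒ new: has_dependent, over_18.
[4] R5 [eligible_subsidy :- has_dependent, over_18.]; R12 [has_valid_id :- application_complete, has_dependent.]. ⇒ new: eligible_subsidy, has_valid_id.
[5] R11 [renewal_due :- has_valid_id.]. ⇒ new: renewal_due.
Derived: notify_finance (round 1), priority_flag (round 2), has_valid_id (round 4). age_verified never appears in any round.

age_verified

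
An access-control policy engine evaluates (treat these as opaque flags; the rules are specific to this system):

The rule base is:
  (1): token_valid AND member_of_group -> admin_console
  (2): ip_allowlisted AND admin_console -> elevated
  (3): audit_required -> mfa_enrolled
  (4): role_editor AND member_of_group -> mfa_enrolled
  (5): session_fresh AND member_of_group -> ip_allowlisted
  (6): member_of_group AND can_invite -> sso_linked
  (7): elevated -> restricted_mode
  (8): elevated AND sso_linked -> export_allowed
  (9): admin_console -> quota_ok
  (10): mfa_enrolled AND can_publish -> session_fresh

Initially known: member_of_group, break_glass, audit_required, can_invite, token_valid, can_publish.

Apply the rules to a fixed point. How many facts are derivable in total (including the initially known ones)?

[1] (1) [token_valid AND member_of_group -> admin_console]; (3) [audit_required -> mfa_enrolled]; (6) [member_of_group AND can_invite -> sso_linked]. ⇒ new: admin_console, mfa_enrolled, sso_linked.
[2] (9) [admin_console -> quota_ok]; (10) [mfa_enrolled AND can_publish -> session_fresh]. ⇒ new: quota_ok, session_fresh.
[3] (5) [session_fresh AND member_of_group -> ip_allowlisted]. ⇒ new: ip_allowlisted.
[4] (2) [ip_allowlisted AND admin_console -> elevated]. ⇒ new: elevated.
[5] (7) [elevated -> restricted_mode]; (8) [elevated AND sso_linked -> export_allowed]. ⇒ new: restricted_mode, export_allowed.
Closure: {admin_console, audit_required, break_glass, can_invite, can_publish, elevated, export_allowed, ip_allowlisted, member_of_group, mfa_enrolled, quota_ok, restricted_mode, session_fresh, sso_linked, token_valid} — 15 facts.

15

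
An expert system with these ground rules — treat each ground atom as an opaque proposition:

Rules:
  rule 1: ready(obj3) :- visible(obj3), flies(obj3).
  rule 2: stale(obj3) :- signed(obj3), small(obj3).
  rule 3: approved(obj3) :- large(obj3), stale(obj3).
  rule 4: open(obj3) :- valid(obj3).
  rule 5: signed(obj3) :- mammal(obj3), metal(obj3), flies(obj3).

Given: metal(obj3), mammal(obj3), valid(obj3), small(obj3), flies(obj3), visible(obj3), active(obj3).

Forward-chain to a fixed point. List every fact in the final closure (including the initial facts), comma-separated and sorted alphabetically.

active(obj3), flies(obj3), mammal(obj3), metal(obj3), open(obj3), ready(obj3), signed(obj3), small(obj3), stale(obj3), valid(obj3), visible(obj3)

Round 1: rule 1 [ready(obj3) :- visible(obj3), flies(obj3).]; rule 4 [open(obj3) :- valid(obj3).]; rule 5 [signed(obj3) :- mammal(obj3), metal(obj3), flies(obj3).]. Adds ready(obj3), open(obj3), signed(obj3).
Round 2: rule 2 [stale(obj3) :- signed(obj3), small(obj3).]. Adds stale(obj3).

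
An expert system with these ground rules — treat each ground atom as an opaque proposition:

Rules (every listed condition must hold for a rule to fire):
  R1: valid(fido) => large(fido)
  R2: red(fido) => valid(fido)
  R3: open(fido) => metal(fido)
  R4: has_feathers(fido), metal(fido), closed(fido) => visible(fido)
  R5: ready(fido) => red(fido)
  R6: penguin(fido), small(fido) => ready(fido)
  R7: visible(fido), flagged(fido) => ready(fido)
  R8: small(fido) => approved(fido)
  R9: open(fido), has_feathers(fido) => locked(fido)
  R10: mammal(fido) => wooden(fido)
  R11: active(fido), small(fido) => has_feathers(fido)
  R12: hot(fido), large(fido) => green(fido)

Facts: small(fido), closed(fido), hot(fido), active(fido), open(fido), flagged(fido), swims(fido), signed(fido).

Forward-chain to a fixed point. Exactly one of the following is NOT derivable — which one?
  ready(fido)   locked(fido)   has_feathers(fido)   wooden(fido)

wooden(fido)

Round 1 fires R3, R8, R11, giving metal(fido), approved(fido), has_feathers(fido).
Round 2 fires R4, R9, giving visible(fido), locked(fido).
Round 3 fires R7, giving ready(fido).
Round 4 fires R5, giving red(fido).
Round 5 fires R2, giving valid(fido).
Round 6 fires R1, giving large(fido).
Round 7 fires R12, giving green(fido).
Derived: has_feathers(fido) (round 1), locked(fido) (round 2), ready(fido) (round 3). wooden(fido) never appears in any round.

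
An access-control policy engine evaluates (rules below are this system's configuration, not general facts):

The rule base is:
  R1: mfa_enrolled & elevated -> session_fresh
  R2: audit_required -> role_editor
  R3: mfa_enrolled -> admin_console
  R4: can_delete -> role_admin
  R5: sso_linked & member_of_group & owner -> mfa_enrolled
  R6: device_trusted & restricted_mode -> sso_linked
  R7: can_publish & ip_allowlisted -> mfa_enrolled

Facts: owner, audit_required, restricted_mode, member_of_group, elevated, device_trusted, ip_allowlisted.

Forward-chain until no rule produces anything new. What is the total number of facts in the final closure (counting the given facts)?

[1] R2 [audit_required -> role_editor]; R6 [device_trusted & restricted_mode -> sso_linked]. ⇒ new: role_editor, sso_linked.
[2] R5 [sso_linked & member_of_group & owner -> mfa_enrolled]. ⇒ new: mfa_enrolled.
[3] R1 [mfa_enrolled & elevated -> session_fresh]; R3 [mfa_enrolled -> admin_console]. ⇒ new: session_fresh, admin_console.
Closure: {admin_console, audit_required, device_trusted, elevated, ip_allowlisted, member_of_group, mfa_enrolled, owner, restricted_mode, role_editor, session_fresh, sso_linked} — 12 facts.

12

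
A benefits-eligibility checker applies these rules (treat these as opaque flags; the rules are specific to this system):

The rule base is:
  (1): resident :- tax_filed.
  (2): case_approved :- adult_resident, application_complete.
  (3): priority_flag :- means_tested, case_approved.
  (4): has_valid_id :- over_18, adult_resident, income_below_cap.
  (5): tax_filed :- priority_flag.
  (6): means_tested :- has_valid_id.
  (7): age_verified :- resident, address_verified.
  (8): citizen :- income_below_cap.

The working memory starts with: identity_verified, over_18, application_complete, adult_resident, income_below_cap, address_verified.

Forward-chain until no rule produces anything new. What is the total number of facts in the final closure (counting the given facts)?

14

[1] (2) [case_approved :- adult_resident, application_complete.]; (4) [has_valid_id :- over_18, adult_resident, income_below_cap.]; (8) [citizen :- income_below_cap.]. ⇒ new: case_approved, has_valid_id, citizen.
[2] (6) [means_tested :- has_valid_id.]. ⇒ new: means_tested.
[3] (3) [priority_flag :- means_tested, case_approved.]. ⇒ new: priority_flag.
[4] (5) [tax_filed :- priority_flag.]. ⇒ new: tax_filed.
[5] (1) [resident :- tax_filed.]. ⇒ new: resident.
[6] (7) [age_verified :- resident, address_verified.]. ⇒ new: age_verified.
Closure: {address_verified, adult_resident, age_verified, application_complete, case_approved, citizen, has_valid_id, identity_verified, income_below_cap, means_tested, over_18, priority_flag, resident, tax_filed} — 14 facts.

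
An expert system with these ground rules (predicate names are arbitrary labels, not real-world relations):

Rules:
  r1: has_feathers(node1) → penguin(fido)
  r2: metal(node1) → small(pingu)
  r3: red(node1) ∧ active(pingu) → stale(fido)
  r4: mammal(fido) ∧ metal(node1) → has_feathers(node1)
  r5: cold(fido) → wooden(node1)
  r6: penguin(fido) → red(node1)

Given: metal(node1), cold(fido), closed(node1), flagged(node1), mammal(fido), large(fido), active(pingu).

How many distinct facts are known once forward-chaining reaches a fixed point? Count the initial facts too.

13

Round 1 fires r2, r4, r5, giving small(pingu), has_feathers(node1), wooden(node1).
Round 2 fires r1, giving penguin(fido).
Round 3 fires r6, giving red(node1).
Round 4 fires r3, giving stale(fido).
Closure: {active(pingu), closed(node1), cold(fido), flagged(node1), has_feathers(node1), large(fido), mammal(fido), metal(node1), penguin(fido), red(node1), small(pingu), stale(fido), wooden(node1)} — 13 facts.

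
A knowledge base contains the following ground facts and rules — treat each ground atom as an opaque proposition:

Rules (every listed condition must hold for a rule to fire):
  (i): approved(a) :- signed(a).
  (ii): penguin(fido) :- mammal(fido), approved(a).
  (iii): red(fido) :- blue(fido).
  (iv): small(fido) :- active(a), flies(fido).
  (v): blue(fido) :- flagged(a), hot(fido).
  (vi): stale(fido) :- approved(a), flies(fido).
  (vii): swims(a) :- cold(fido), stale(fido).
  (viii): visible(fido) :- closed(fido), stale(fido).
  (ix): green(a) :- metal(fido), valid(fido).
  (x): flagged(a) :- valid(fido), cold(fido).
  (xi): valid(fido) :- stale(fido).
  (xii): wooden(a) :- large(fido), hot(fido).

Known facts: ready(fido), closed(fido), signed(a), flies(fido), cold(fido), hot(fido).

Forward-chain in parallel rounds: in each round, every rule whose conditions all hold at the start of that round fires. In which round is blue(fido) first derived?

Round 1 fires (i), giving approved(a).
Round 2 fires (vi), giving stale(fido).
Round 3 fires (vii), (viii), (xi), giving swims(a), visible(fido), valid(fido).
Round 4 fires (x), giving flagged(a).
Round 5 fires (v), giving blue(fido).
blue(fido) first appears in round 5.

5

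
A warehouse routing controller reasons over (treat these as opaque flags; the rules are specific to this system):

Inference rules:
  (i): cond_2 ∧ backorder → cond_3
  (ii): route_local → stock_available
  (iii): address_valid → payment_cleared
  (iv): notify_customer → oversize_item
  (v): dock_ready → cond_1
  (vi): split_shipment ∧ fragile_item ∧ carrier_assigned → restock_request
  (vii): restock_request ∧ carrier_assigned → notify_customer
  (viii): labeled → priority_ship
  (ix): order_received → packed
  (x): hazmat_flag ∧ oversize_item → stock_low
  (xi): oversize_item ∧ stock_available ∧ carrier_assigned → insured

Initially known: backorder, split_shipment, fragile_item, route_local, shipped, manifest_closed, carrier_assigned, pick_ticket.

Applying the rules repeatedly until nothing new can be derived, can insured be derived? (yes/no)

Round 1 fires (ii), (vi), giving stock_available, restock_request.
Round 2 fires (vii), giving notify_customer.
Round 3 fires (iv), giving oversize_item.
Round 4 fires (xi), giving insured.
insured appears in round 4, so it is derivable.

yes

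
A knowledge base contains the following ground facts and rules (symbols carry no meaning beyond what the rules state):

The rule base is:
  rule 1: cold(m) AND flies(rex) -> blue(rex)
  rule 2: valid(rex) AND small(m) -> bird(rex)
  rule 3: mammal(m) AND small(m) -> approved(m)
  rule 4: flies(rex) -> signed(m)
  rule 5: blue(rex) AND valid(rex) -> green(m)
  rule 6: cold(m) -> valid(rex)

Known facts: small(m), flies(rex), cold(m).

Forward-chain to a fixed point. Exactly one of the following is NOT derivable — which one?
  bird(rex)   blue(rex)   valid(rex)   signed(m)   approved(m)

approved(m)

Round 1: rule 1 [cold(m) AND flies(rex) -> blue(rex)]; rule 4 [flies(rex) -> signed(m)]; rule 6 [cold(m) -> valid(rex)]. New: blue(rex), signed(m), valid(rex).
Round 2: rule 2 [valid(rex) AND small(m) -> bird(rex)]; rule 5 [blue(rex) AND valid(rex) -> green(m)]. New: bird(rex), green(m).
Derived: valid(rex) (round 1), bird(rex) (round 2), signed(m) (round 1), blue(rex) (round 1). approved(m) never appears in any round.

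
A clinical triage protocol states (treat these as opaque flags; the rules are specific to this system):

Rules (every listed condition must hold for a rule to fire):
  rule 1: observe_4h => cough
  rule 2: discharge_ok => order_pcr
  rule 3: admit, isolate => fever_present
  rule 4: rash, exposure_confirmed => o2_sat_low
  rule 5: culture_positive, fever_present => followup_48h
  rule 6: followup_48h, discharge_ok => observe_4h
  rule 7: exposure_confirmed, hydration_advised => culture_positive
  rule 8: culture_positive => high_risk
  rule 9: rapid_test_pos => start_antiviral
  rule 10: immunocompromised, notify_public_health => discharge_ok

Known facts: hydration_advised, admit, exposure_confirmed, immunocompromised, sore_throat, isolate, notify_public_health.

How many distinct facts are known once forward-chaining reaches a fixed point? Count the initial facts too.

Round 1: rule 3 [admit, isolate => fever_present]; rule 7 [exposure_confirmed, hydration_advised => culture_positive]; rule 10 [immunocompromised, notify_public_health => discharge_ok]. Adds fever_present, culture_positive, discharge_ok.
Round 2: rule 2 [discharge_ok => order_pcr]; rule 5 [culture_positive, fever_present => followup_48h]; rule 8 [culture_positive => high_risk]. Adds order_pcr, followup_48h, high_risk.
Round 3: rule 6 [followup_48h, discharge_ok => observe_4h]. Adds observe_4h.
Round 4: rule 1 [observe_4h => cough]. Adds cough.
Closure: {admit, cough, culture_positive, discharge_ok, exposure_confirmed, fever_present, followup_48h, high_risk, hydration_advised, immunocompromised, isolate, notify_public_health, observe_4h, order_pcr, sore_throat} — 15 facts.

15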